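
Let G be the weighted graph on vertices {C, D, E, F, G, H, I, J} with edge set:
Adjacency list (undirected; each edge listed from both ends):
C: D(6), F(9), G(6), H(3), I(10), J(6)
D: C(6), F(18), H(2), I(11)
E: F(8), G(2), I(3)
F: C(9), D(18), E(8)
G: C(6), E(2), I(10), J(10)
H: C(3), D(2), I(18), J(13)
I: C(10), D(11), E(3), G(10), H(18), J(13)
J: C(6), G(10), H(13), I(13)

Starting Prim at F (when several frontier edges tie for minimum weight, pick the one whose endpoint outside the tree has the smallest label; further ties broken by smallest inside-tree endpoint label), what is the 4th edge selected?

C-G

Prim's algorithm from F:
Step 1: cheapest edge leaving the tree is E—F (8); add E.
Step 2: cheapest edge leaving the tree is E—G (2); add G.
Step 3: cheapest edge leaving the tree is E—I (3); add I.
Step 4: cheapest edge leaving the tree is C—G (6); add C.
Step 5: cheapest edge leaving the tree is C—H (3); add H.
Step 6: cheapest edge leaving the tree is D—H (2); add D.
Step 7: cheapest edge leaving the tree is C—J (6); add J.
The 4th edge added is C—G.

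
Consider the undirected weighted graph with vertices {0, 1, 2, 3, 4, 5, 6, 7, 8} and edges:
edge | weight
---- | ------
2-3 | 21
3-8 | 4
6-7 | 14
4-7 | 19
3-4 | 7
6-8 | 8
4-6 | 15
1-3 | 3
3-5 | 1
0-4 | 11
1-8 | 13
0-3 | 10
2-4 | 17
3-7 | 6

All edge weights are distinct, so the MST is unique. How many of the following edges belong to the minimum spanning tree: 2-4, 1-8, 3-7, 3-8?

3

Sort edges by weight, then run Kruskal:
3-5 (1): add — endpoints in different components.
1-3 (3): add — endpoints in different components.
3-8 (4): add — endpoints in different components.
3-7 (6): add — endpoints in different components.
3-4 (7): add — endpoints in different components.
6-8 (8): add — endpoints in different components.
0-3 (10): add — endpoints in different components.
0-4 (11): skip — 0 and 4 already connected.
1-8 (13): skip — 1 and 8 already connected.
6-7 (14): skip — 6 and 7 already connected.
4-6 (15): skip — 4 and 6 already connected.
2-4 (17): add — endpoints in different components.
MST edge set: {3-5, 1-3, 3-8, 3-7, 3-4, 6-8, 0-3, 2-4}.
Of the listed edges, {2-4, 3-7, 3-8} are in the MST → 3.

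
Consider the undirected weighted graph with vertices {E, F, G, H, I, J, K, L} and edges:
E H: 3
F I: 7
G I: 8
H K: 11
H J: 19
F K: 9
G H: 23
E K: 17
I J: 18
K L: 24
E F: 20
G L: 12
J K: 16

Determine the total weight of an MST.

Sort edges by weight, then run Kruskal:
E H (3): add — endpoints in different components.
F I (7): add — endpoints in different components.
G I (8): add — endpoints in different components.
F K (9): add — endpoints in different components.
H K (11): add — endpoints in different components.
G L (12): add — endpoints in different components.
J K (16): add — endpoints in different components.
MST edges: E H, F I, G I, F K, H K, G L, J K; total weight 3+7+8+9+11+12+16 = 66.

66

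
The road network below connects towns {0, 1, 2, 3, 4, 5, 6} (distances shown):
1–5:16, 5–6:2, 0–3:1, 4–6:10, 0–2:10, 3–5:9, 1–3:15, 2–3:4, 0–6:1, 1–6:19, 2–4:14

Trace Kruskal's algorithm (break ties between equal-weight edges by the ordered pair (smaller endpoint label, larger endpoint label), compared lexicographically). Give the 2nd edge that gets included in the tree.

Kruskal's algorithm — process edges by increasing weight (ties by edge label):
0–3 (1): add. Components now {0,3} {1} {2} {4} {5} {6}
0–6 (1): add. Components now {0,3,6} {1} {2} {4} {5}
5–6 (2): add. Components now {0,3,5,6} {1} {2} {4}
2–3 (4): add. Components now {0,2,3,5,6} {1} {4}
3–5 (9): skip — 3 and 5 already connected.
0–2 (10): skip — 0 and 2 already connected.
4–6 (10): add. Components now {0,2,3,4,5,6} {1}
2–4 (14): skip — 2 and 4 already connected.
1–3 (15): add. Components now {0,1,2,3,4,5,6}
The 2nd edge added is 0–6.

0-6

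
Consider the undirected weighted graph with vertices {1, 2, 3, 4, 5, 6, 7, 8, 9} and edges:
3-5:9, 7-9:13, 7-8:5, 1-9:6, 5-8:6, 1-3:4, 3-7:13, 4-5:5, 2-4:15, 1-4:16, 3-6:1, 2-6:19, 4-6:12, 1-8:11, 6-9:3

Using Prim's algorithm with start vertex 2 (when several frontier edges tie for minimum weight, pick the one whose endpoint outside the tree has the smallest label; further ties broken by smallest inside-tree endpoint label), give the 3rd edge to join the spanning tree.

Grow the tree from 2 using Prim:
Step 1: cheapest edge leaving the tree is 2-4 (15); add 4.
Step 2: cheapest edge leaving the tree is 4-5 (5); add 5.
Step 3: cheapest edge leaving the tree is 5-8 (6); add 8.
Step 4: cheapest edge leaving the tree is 7-8 (5); add 7.
Step 5: cheapest edge leaving the tree is 3-5 (9); add 3.
Step 6: cheapest edge leaving the tree is 3-6 (1); add 6.
Step 7: cheapest edge leaving the tree is 6-9 (3); add 9.
Step 8: cheapest edge leaving the tree is 1-3 (4); add 1.
The 3rd edge added is 5-8.

5-8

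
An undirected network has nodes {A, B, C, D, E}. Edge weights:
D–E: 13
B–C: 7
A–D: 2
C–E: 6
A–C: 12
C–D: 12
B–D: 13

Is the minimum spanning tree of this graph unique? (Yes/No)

No

Kruskal's algorithm — process edges by increasing weight (ties by edge label):
A–D (2): add. Components now {A,D} {B} {C} {E}
C–E (6): add. Components now {A,D} {B} {C,E}
B–C (7): add. Components now {A,D} {B,C,E}
A–C (12): add. Components now {A,B,C,D,E}
Non-tree edge C–D has weight 12, equal to the heaviest edge on its tree cycle — swapping gives another MST of the same weight. Not unique.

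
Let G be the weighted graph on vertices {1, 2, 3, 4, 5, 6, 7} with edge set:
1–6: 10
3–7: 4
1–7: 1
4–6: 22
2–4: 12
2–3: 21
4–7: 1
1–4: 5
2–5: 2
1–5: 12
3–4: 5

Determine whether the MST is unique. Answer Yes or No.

No

Kruskal's algorithm — process edges by increasing weight (ties by edge label):
1–7 (1): add — endpoints in different components.
4–7 (1): add — endpoints in different components.
2–5 (2): add — endpoints in different components.
3–7 (4): add — endpoints in different components.
1–4 (5): skip — 1 and 4 already connected.
3–4 (5): skip — 3 and 4 already connected.
1–6 (10): add — endpoints in different components.
1–5 (12): add — endpoints in different components.
Non-tree edge 2–4 has weight 12, equal to the heaviest edge on its tree cycle — swapping gives another MST of the same weight. Not unique.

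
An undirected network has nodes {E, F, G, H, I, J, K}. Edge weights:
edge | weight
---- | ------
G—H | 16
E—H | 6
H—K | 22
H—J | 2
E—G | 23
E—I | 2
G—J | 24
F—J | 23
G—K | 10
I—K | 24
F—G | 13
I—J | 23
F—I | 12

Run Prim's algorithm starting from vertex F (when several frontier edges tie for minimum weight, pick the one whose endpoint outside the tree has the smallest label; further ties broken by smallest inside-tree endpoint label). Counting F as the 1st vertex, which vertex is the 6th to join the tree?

Grow the tree from F using Prim:
Step 1: frontier [F—I 12, F—G 13, F—J 23] → take F—I (12); add I.
Step 2: frontier [F—G 13, F—J 23, E—I 2, I—J 23, I—K 24] → take E—I (2); add E.
Step 3: frontier [E—H 6, E—G 23, F—G 13, F—J 23, I—J 23, I—K 24] → take E—H (6); add H.
Step 4: frontier [E—G 23, F—G 13, F—J 23, H—J 2, G—H 16, H—K 22, I—J 23, I—K 24] → take H—J (2); add J.
Step 5: frontier [E—G 23, F—G 13, G—H 16, H—K 22, I—K 24, G—J 24] → take F—G (13); add G.
Step 6: frontier [G—K 10, H—K 22, I—K 24] → take G—K (10); add K.
Vertex order: F, I, E, H, J, G, K. The 6th vertex is G.

G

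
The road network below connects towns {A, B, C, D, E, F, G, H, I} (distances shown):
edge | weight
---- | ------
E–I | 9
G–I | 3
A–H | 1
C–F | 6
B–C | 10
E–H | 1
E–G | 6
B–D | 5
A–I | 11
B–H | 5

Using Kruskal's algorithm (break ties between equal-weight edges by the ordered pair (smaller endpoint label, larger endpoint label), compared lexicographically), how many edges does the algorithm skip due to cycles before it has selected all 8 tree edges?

1

Kruskal: consider edges lightest-first.
A–H (1): add — endpoints in different components.
E–H (1): add — endpoints in different components.
G–I (3): add — endpoints in different components.
B–D (5): add — endpoints in different components.
B–H (5): add — endpoints in different components.
C–F (6): add — endpoints in different components.
E–G (6): add — endpoints in different components.
E–I (9): skip — E and I already connected.
B–C (10): add — endpoints in different components.
Edges rejected before the tree was complete: 1.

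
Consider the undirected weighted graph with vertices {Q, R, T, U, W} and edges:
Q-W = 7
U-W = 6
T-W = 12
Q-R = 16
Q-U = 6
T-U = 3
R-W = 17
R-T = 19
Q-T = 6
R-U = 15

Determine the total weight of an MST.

30

Sort edges by weight, then run Kruskal:
T-U (3): add. Components now {R} {T,U} {W} {Q}
Q-T (6): add. Components now {R} {Q,T,U} {W}
Q-U (6): skip — U and Q already connected.
U-W (6): add. Components now {R} {Q,T,U,W}
Q-W (7): skip — W and Q already connected.
T-W (12): skip — T and W already connected.
R-U (15): add. Components now {Q,R,T,U,W}
MST edges: T-U, Q-T, U-W, R-U; total weight 3+6+6+15 = 30.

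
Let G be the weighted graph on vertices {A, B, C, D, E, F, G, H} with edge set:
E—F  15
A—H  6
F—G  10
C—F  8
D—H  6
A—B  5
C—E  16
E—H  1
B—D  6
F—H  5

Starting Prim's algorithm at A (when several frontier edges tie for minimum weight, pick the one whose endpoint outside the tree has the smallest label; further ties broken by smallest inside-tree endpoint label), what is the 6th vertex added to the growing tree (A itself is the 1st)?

Prim's algorithm from A:
Step 1: frontier [A—B 5, A—H 6] → take A—B (5); add B.
Step 2: frontier [A—H 6, B—D 6] → take B—D (6); add D.
Step 3: frontier [A—H 6, D—H 6] → take A—H (6); add H.
Step 4: frontier [E—H 1, F—H 5] → take E—H (1); add E.
Step 5: frontier [E—F 15, C—E 16, F—H 5] → take F—H (5); add F.
Step 6: frontier [C—E 16, C—F 8, F—G 10] → take C—F (8); add C.
Step 7: frontier [F—G 10] → take F—G (10); add G.
Vertex order: A, B, D, H, E, F, C, G. The 6th vertex is F.

F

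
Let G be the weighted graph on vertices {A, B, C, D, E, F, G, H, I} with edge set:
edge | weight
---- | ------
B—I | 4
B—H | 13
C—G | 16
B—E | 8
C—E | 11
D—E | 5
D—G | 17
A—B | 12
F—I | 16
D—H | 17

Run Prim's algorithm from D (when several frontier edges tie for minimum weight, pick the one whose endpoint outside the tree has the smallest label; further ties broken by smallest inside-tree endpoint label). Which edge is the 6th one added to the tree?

B-H

Prim, starting at D.
Step 1: frontier [D—E 5, D—G 17, D—H 17] → take D—E (5); add E.
Step 2: frontier [D—G 17, D—H 17, B—E 8, C—E 11] → take B—E (8); add B.
Step 3: frontier [B—I 4, A—B 12, B—H 13, D—G 17, D—H 17, C—E 11] → take B—I (4); add I.
Step 4: frontier [A—B 12, B—H 13, D—G 17, D—H 17, C—E 11, F—I 16] → take C—E (11); add C.
Step 5: frontier [A—B 12, B—H 13, C—G 16, D—G 17, D—H 17, F—I 16] → take A—B (12); add A.
Step 6: frontier [B—H 13, C—G 16, D—G 17, D—H 17, F—I 16] → take B—H (13); add H.
Step 7: frontier [C—G 16, D—G 17, F—I 16] → take F—I (16); add F.
Step 8: frontier [C—G 16, D—G 17] → take C—G (16); add G.
The 6th edge added is B—H.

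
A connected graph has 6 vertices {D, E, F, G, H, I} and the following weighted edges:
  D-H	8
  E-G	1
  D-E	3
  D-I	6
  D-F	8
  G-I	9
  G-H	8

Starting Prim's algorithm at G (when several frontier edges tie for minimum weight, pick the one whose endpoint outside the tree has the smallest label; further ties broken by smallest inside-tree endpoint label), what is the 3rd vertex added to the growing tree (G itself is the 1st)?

Prim's algorithm from G:
Step 1: cheapest edge leaving the tree is E-G (1); add E.
Step 2: cheapest edge leaving the tree is D-E (3); add D.
Step 3: cheapest edge leaving the tree is D-I (6); add I.
Step 4: cheapest edge leaving the tree is D-F (8); add F.
Step 5: cheapest edge leaving the tree is D-H (8); add H.
Vertex order: G, E, D, I, F, H. The 3rd vertex is D.

D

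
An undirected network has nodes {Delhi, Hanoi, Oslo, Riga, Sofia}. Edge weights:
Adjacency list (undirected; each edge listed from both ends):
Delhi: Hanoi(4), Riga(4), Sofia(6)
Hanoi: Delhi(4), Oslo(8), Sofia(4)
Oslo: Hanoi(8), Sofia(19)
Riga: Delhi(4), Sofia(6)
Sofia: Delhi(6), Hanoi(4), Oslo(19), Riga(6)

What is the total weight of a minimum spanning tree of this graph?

20

Kruskal's algorithm — process edges by increasing weight (ties by edge label):
Delhi—Hanoi (4): add. Components now {Oslo} {Riga} {Delhi,Hanoi} {Sofia}
Delhi—Riga (4): add. Components now {Oslo} {Delhi,Hanoi,Riga} {Sofia}
Hanoi—Sofia (4): add. Components now {Oslo} {Delhi,Hanoi,Riga,Sofia}
Delhi—Sofia (6): skip — Delhi and Sofia already connected.
Riga—Sofia (6): skip — Riga and Sofia already connected.
Hanoi—Oslo (8): add. Components now {Delhi,Hanoi,Oslo,Riga,Sofia}
MST edges: Delhi—Hanoi, Delhi—Riga, Hanoi—Sofia, Hanoi—Oslo; total weight 4+4+4+8 = 20.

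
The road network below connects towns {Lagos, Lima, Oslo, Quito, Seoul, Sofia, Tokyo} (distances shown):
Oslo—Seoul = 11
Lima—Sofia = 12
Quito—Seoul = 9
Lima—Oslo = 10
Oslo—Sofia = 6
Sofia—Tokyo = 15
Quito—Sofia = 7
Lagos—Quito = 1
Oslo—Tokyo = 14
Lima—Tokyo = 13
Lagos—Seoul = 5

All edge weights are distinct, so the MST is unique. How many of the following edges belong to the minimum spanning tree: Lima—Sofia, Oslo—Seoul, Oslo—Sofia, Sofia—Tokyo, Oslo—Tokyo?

1

Kruskal's algorithm — process edges by increasing weight (ties by edge label):
Lagos—Quito (1): add — endpoints in different components.
Lagos—Seoul (5): add — endpoints in different components.
Oslo—Sofia (6): add — endpoints in different components.
Quito—Sofia (7): add — endpoints in different components.
Quito—Seoul (9): skip — Seoul and Quito already connected.
Lima—Oslo (10): add — endpoints in different components.
Oslo—Seoul (11): skip — Seoul and Oslo already connected.
Lima—Sofia (12): skip — Lima and Sofia already connected.
Lima—Tokyo (13): add — endpoints in different components.
MST edge set: {Lagos—Quito, Lagos—Seoul, Oslo—Sofia, Quito—Sofia, Lima—Oslo, Lima—Tokyo}.
Of the listed edges, {Oslo—Sofia} are in the MST → 1.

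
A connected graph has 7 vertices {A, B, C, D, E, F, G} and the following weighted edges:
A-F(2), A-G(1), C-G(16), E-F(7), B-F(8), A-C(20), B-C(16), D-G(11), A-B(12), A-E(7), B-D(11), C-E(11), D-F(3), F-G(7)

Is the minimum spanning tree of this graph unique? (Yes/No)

Kruskal: consider edges lightest-first.
A-G (1): add — endpoints in different components.
A-F (2): add — endpoints in different components.
D-F (3): add — endpoints in different components.
A-E (7): add — endpoints in different components.
E-F (7): skip — E and F already connected.
F-G (7): skip — F and G already connected.
B-F (8): add — endpoints in different components.
B-D (11): skip — B and D already connected.
C-E (11): add — endpoints in different components.
Non-tree edge E-F has weight 7, equal to the heaviest edge on its tree cycle — swapping gives another MST of the same weight. Not unique.

No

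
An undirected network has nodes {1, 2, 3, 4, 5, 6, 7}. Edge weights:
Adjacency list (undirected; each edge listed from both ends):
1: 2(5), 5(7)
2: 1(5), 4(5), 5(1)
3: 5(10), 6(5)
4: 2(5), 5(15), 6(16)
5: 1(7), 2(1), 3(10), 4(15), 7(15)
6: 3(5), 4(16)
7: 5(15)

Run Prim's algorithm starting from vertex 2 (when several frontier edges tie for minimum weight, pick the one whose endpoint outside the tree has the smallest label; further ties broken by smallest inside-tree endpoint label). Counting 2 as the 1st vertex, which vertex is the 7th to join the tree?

7

Prim's algorithm from 2:
Step 1: frontier [2 5 1, 1 2 5, 2 4 5] → take 2 5 (1); add 5.
Step 2: frontier [1 2 5, 2 4 5, 1 5 7, 3 5 10, 4 5 15, 5 7 15] → take 1 2 (5); add 1.
Step 3: frontier [2 4 5, 3 5 10, 4 5 15, 5 7 15] → take 2 4 (5); add 4.
Step 4: frontier [4 6 16, 3 5 10, 5 7 15] → take 3 5 (10); add 3.
Step 5: frontier [3 6 5, 4 6 16, 5 7 15] → take 3 6 (5); add 6.
Step 6: frontier [5 7 15] → take 5 7 (15); add 7.
Vertex order: 2, 5, 1, 4, 3, 6, 7. The 7th vertex is 7.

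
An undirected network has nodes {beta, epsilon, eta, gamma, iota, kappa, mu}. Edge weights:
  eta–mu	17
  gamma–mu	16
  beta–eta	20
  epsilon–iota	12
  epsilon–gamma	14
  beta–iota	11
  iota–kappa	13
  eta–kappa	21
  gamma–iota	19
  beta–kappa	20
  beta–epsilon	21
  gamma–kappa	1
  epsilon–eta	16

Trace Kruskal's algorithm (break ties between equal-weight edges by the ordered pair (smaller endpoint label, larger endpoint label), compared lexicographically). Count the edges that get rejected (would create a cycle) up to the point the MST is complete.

1

Kruskal's algorithm — process edges by increasing weight (ties by edge label):
gamma–kappa (1): add — endpoints in different components.
beta–iota (11): add — endpoints in different components.
epsilon–iota (12): add — endpoints in different components.
iota–kappa (13): add — endpoints in different components.
epsilon–gamma (14): skip — epsilon and gamma already connected.
epsilon–eta (16): add — endpoints in different components.
gamma–mu (16): add — endpoints in different components.
Edges rejected before the tree was complete: 1.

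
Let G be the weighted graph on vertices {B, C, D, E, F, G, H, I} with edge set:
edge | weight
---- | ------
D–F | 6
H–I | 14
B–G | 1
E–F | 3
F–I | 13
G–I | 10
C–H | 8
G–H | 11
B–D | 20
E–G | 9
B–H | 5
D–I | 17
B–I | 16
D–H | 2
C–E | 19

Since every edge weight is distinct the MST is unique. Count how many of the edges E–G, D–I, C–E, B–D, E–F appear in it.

Sort edges by weight, then run Kruskal:
B–G (1): add — endpoints in different components.
D–H (2): add — endpoints in different components.
E–F (3): add — endpoints in different components.
B–H (5): add — endpoints in different components.
D–F (6): add — endpoints in different components.
C–H (8): add — endpoints in different components.
E–G (9): skip — E and G already connected.
G–I (10): add — endpoints in different components.
MST edge set: {B–G, D–H, E–F, B–H, D–F, C–H, G–I}.
Of the listed edges, {E–F} are in the MST → 1.

1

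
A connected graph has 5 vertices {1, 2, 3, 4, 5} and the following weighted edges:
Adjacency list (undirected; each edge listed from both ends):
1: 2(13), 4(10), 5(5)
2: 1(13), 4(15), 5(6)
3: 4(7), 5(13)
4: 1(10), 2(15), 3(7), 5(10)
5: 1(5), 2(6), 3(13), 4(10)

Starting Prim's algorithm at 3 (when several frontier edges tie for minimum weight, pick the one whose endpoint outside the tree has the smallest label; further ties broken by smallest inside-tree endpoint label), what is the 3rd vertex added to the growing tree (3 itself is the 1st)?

Prim's algorithm from 3:
Step 1: frontier [3—4 7, 3—5 13] → take 3—4 (7); add 4.
Step 2: frontier [3—5 13, 1—4 10, 4—5 10, 2—4 15] → take 1—4 (10); add 1.
Step 3: frontier [1—5 5, 1—2 13, 3—5 13, 4—5 10, 2—4 15] → take 1—5 (5); add 5.
Step 4: frontier [1—2 13, 2—4 15, 2—5 6] → take 2—5 (6); add 2.
Vertex order: 3, 4, 1, 5, 2. The 3rd vertex is 1.

1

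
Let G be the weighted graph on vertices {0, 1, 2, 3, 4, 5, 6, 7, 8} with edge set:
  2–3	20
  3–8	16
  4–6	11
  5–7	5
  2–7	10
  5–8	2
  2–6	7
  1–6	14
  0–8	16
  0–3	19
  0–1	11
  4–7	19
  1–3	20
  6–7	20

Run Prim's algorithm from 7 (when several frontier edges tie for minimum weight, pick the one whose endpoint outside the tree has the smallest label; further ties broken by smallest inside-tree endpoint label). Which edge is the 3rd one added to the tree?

Grow the tree from 7 using Prim:
Step 1: frontier [5–7 5, 2–7 10, 4–7 19, 6–7 20] → take 5–7 (5); add 5.
Step 2: frontier [5–8 2, 2–7 10, 4–7 19, 6–7 20] → take 5–8 (2); add 8.
Step 3: frontier [2–7 10, 4–7 19, 6–7 20, 0–8 16, 3–8 16] → take 2–7 (10); add 2.
Step 4: frontier [2–6 7, 2–3 20, 4–7 19, 6–7 20, 0–8 16, 3–8 16] → take 2–6 (7); add 6.
Step 5: frontier [2–3 20, 4–6 11, 1–6 14, 4–7 19, 0–8 16, 3–8 16] → take 4–6 (11); add 4.
Step 6: frontier [2–3 20, 1–6 14, 0–8 16, 3–8 16] → take 1–6 (14); add 1.
Step 7: frontier [0–1 11, 1–3 20, 2–3 20, 0–8 16, 3–8 16] → take 0–1 (11); add 0.
Step 8: frontier [0–3 19, 1–3 20, 2–3 20, 3–8 16] → take 3–8 (16); add 3.
The 3rd edge added is 2–7.

2-7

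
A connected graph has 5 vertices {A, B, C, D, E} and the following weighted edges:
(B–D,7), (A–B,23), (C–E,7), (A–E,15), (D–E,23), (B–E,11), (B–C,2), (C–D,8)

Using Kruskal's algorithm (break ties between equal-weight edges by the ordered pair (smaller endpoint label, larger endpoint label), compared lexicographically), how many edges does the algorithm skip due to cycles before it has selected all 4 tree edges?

Kruskal's algorithm — process edges by increasing weight (ties by edge label):
B–C (2): add — endpoints in different components.
B–D (7): add — endpoints in different components.
C–E (7): add — endpoints in different components.
C–D (8): skip — C and D already connected.
B–E (11): skip — B and E already connected.
A–E (15): add — endpoints in different components.
Edges rejected before the tree was complete: 2.

2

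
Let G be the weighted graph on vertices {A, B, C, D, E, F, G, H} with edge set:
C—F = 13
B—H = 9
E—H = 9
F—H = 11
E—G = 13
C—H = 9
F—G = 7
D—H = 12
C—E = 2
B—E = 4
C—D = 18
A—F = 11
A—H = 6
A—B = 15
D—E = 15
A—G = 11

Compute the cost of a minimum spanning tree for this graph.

Kruskal: consider edges lightest-first.
C—E (2): add — endpoints in different components.
B—E (4): add — endpoints in different components.
A—H (6): add — endpoints in different components.
F—G (7): add — endpoints in different components.
B—H (9): add — endpoints in different components.
C—H (9): skip — C and H already connected.
E—H (9): skip — E and H already connected.
A—F (11): add — endpoints in different components.
A—G (11): skip — A and G already connected.
F—H (11): skip — F and H already connected.
D—H (12): add — endpoints in different components.
MST edges: C—E, B—E, A—H, F—G, B—H, A—F, D—H; total weight 2+4+6+7+9+11+12 = 51.

51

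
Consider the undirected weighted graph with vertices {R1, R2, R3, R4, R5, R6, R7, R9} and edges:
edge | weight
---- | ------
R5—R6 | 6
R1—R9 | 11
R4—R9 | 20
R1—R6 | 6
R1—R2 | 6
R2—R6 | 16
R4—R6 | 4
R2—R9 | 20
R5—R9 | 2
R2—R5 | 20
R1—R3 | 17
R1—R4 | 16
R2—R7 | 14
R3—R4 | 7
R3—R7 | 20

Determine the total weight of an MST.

Kruskal: consider edges lightest-first.
R5—R9 (2): add — endpoints in different components.
R4—R6 (4): add — endpoints in different components.
R1—R2 (6): add — endpoints in different components.
R1—R6 (6): add — endpoints in different components.
R5—R6 (6): add — endpoints in different components.
R3—R4 (7): add — endpoints in different components.
R1—R9 (11): skip — R1 and R9 already connected.
R2—R7 (14): add — endpoints in different components.
MST edges: R5—R9, R4—R6, R1—R2, R1—R6, R5—R6, R3—R4, R2—R7; total weight 2+4+6+6+6+7+14 = 45.

45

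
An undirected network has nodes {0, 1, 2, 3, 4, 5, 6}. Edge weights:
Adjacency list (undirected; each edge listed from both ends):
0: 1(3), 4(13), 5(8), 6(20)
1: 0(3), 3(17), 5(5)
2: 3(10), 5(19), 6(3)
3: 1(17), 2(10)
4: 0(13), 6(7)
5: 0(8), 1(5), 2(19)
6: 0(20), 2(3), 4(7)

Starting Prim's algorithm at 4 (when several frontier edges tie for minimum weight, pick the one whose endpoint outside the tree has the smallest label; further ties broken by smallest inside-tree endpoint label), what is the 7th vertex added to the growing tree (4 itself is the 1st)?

5

Grow the tree from 4 using Prim:
Step 1: cheapest edge leaving the tree is 4–6 (7); add 6.
Step 2: cheapest edge leaving the tree is 2–6 (3); add 2.
Step 3: cheapest edge leaving the tree is 2–3 (10); add 3.
Step 4: cheapest edge leaving the tree is 0–4 (13); add 0.
Step 5: cheapest edge leaving the tree is 0–1 (3); add 1.
Step 6: cheapest edge leaving the tree is 1–5 (5); add 5.
Vertex order: 4, 6, 2, 3, 0, 1, 5. The 7th vertex is 5.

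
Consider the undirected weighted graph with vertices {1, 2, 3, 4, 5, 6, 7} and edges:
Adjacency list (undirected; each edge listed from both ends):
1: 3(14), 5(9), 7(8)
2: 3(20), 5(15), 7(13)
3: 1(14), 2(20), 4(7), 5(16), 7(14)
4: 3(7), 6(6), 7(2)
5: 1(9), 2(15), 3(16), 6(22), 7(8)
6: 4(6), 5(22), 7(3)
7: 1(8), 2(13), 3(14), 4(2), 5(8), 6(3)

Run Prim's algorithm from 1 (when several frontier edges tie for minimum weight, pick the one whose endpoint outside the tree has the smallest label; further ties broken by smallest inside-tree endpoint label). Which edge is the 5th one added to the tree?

Prim, starting at 1.
Step 1: cheapest edge leaving the tree is 1—7 (8); add 7.
Step 2: cheapest edge leaving the tree is 4—7 (2); add 4.
Step 3: cheapest edge leaving the tree is 6—7 (3); add 6.
Step 4: cheapest edge leaving the tree is 3—4 (7); add 3.
Step 5: cheapest edge leaving the tree is 5—7 (8); add 5.
Step 6: cheapest edge leaving the tree is 2—7 (13); add 2.
The 5th edge added is 5—7.

5-7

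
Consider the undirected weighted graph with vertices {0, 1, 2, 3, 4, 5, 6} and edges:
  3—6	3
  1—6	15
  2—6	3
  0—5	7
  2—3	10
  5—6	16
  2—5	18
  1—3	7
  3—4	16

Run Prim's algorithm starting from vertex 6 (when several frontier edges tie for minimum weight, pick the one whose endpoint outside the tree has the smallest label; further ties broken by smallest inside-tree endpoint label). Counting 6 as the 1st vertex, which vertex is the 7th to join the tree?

0

Prim's algorithm from 6:
Step 1: frontier [2—6 3, 3—6 3, 1—6 15, 5—6 16] → take 2—6 (3); add 2.
Step 2: frontier [2—3 10, 2—5 18, 3—6 3, 1—6 15, 5—6 16] → take 3—6 (3); add 3.
Step 3: frontier [2—5 18, 1—3 7, 3—4 16, 1—6 15, 5—6 16] → take 1—3 (7); add 1.
Step 4: frontier [2—5 18, 3—4 16, 5—6 16] → take 3—4 (16); add 4.
Step 5: frontier [2—5 18, 5—6 16] → take 5—6 (16); add 5.
Step 6: frontier [0—5 7] → take 0—5 (7); add 0.
Vertex order: 6, 2, 3, 1, 4, 5, 0. The 7th vertex is 0.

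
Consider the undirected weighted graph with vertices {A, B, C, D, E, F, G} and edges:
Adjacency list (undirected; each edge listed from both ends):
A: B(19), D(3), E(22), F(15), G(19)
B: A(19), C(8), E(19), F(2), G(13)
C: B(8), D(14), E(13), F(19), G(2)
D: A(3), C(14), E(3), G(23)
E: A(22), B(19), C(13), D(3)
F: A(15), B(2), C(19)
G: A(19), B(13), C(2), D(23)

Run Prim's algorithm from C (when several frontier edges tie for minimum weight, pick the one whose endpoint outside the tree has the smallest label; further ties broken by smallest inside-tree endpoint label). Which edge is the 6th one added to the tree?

Prim, starting at C.
Step 1: cheapest edge leaving the tree is C-G (2); add G.
Step 2: cheapest edge leaving the tree is B-C (8); add B.
Step 3: cheapest edge leaving the tree is B-F (2); add F.
Step 4: cheapest edge leaving the tree is C-E (13); add E.
Step 5: cheapest edge leaving the tree is D-E (3); add D.
Step 6: cheapest edge leaving the tree is A-D (3); add A.
The 6th edge added is A-D.

A-D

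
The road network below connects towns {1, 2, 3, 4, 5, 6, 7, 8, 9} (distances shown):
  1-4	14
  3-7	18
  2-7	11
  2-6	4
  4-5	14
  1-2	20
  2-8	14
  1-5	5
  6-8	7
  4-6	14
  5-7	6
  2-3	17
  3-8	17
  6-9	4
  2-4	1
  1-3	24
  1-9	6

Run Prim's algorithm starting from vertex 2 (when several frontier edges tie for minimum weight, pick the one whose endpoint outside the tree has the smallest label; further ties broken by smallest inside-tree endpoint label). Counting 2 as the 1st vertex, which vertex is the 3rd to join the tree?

6

Prim, starting at 2.
Step 1: cheapest edge leaving the tree is 2-4 (1); add 4.
Step 2: cheapest edge leaving the tree is 2-6 (4); add 6.
Step 3: cheapest edge leaving the tree is 6-9 (4); add 9.
Step 4: cheapest edge leaving the tree is 1-9 (6); add 1.
Step 5: cheapest edge leaving the tree is 1-5 (5); add 5.
Step 6: cheapest edge leaving the tree is 5-7 (6); add 7.
Step 7: cheapest edge leaving the tree is 6-8 (7); add 8.
Step 8: cheapest edge leaving the tree is 2-3 (17); add 3.
Vertex order: 2, 4, 6, 9, 1, 5, 7, 8, 3. The 3rd vertex is 6.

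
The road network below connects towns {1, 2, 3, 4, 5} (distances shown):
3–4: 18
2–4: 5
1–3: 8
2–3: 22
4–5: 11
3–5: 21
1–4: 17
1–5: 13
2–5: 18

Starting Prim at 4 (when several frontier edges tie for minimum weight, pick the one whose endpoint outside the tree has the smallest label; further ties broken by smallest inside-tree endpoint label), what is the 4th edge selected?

1-3

Prim's algorithm from 4:
Step 1: cheapest edge leaving the tree is 2–4 (5); add 2.
Step 2: cheapest edge leaving the tree is 4–5 (11); add 5.
Step 3: cheapest edge leaving the tree is 1–5 (13); add 1.
Step 4: cheapest edge leaving the tree is 1–3 (8); add 3.
The 4th edge added is 1–3.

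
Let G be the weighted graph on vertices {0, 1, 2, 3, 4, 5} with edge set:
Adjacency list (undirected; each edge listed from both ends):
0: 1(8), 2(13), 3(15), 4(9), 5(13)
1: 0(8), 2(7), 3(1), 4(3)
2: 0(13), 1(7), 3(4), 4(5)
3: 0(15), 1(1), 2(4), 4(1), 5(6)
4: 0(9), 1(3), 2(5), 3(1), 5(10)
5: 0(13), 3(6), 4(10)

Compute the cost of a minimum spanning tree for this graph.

20

Kruskal's algorithm — process edges by increasing weight (ties by edge label):
1-3 (1): add — endpoints in different components.
3-4 (1): add — endpoints in different components.
1-4 (3): skip — 1 and 4 already connected.
2-3 (4): add — endpoints in different components.
2-4 (5): skip — 2 and 4 already connected.
3-5 (6): add — endpoints in different components.
1-2 (7): skip — 1 and 2 already connected.
0-1 (8): add — endpoints in different components.
MST edges: 1-3, 3-4, 2-3, 3-5, 0-1; total weight 1+1+4+6+8 = 20.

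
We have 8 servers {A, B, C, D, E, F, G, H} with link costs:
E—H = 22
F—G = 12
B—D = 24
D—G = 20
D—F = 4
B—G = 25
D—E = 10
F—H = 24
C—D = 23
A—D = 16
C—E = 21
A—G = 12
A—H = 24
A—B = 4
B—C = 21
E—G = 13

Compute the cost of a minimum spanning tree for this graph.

85

Kruskal: consider edges lightest-first.
A—B (4): add — endpoints in different components.
D—F (4): add — endpoints in different components.
D—E (10): add — endpoints in different components.
A—G (12): add — endpoints in different components.
F—G (12): add — endpoints in different components.
E—G (13): skip — E and G already connected.
A—D (16): skip — A and D already connected.
D—G (20): skip — D and G already connected.
B—C (21): add — endpoints in different components.
C—E (21): skip — C and E already connected.
E—H (22): add — endpoints in different components.
MST edges: A—B, D—F, D—E, A—G, F—G, B—C, E—H; total weight 4+4+10+12+12+21+22 = 85.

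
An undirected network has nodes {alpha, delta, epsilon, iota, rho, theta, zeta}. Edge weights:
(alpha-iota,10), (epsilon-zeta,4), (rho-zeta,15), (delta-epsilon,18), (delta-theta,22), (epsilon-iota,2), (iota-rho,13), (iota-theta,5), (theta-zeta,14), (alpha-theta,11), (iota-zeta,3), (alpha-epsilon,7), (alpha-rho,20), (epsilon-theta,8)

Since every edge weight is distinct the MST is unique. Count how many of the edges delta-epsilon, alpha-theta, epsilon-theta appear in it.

1

Kruskal's algorithm — process edges by increasing weight (ties by edge label):
epsilon-iota (2): add — endpoints in different components.
iota-zeta (3): add — endpoints in different components.
epsilon-zeta (4): skip — zeta and epsilon already connected.
iota-theta (5): add — endpoints in different components.
alpha-epsilon (7): add — endpoints in different components.
epsilon-theta (8): skip — theta and epsilon already connected.
alpha-iota (10): skip — iota and alpha already connected.
alpha-theta (11): skip — theta and alpha already connected.
iota-rho (13): add — endpoints in different components.
theta-zeta (14): skip — zeta and theta already connected.
rho-zeta (15): skip — zeta and rho already connected.
delta-epsilon (18): add — endpoints in different components.
MST edge set: {epsilon-iota, iota-zeta, iota-theta, alpha-epsilon, iota-rho, delta-epsilon}.
Of the listed edges, {delta-epsilon} are in the MST → 1.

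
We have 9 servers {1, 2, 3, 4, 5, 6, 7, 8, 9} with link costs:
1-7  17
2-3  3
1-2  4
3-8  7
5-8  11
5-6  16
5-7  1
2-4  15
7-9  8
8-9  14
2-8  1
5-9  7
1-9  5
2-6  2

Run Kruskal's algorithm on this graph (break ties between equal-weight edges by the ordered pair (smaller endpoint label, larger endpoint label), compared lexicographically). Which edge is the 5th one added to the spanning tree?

Sort edges by weight, then run Kruskal:
2-8 (1): add — endpoints in different components.
5-7 (1): add — endpoints in different components.
2-6 (2): add — endpoints in different components.
2-3 (3): add — endpoints in different components.
1-2 (4): add — endpoints in different components.
1-9 (5): add — endpoints in different components.
3-8 (7): skip — 3 and 8 already connected.
5-9 (7): add — endpoints in different components.
7-9 (8): skip — 7 and 9 already connected.
5-8 (11): skip — 5 and 8 already connected.
8-9 (14): skip — 8 and 9 already connected.
2-4 (15): add — endpoints in different components.
The 5th edge added is 1-2.

1-2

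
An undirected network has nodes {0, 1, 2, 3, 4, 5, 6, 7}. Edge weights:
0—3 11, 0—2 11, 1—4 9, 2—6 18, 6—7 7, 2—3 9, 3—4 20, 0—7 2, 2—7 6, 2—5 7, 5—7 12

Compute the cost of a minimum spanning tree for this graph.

Prim, starting at 7.
Step 1: frontier [0—7 2, 2—7 6, 6—7 7, 5—7 12] → take 0—7 (2); add 0.
Step 2: frontier [0—2 11, 0—3 11, 2—7 6, 6—7 7, 5—7 12] → take 2—7 (6); add 2.
Step 3: frontier [0—3 11, 2—5 7, 2—3 9, 2—6 18, 6—7 7, 5—7 12] → take 2—5 (7); add 5.
Step 4: frontier [0—3 11, 2—3 9, 2—6 18, 6—7 7] → take 6—7 (7); add 6.
Step 5: frontier [0—3 11, 2—3 9] → take 2—3 (9); add 3.
Step 6: frontier [3—4 20] → take 3—4 (20); add 4.
Step 7: frontier [1—4 9] → take 1—4 (9); add 1.
MST edges: 0—7, 2—7, 2—5, 6—7, 2—3, 3—4, 1—4; total weight 2+6+7+7+9+20+9 = 60.

60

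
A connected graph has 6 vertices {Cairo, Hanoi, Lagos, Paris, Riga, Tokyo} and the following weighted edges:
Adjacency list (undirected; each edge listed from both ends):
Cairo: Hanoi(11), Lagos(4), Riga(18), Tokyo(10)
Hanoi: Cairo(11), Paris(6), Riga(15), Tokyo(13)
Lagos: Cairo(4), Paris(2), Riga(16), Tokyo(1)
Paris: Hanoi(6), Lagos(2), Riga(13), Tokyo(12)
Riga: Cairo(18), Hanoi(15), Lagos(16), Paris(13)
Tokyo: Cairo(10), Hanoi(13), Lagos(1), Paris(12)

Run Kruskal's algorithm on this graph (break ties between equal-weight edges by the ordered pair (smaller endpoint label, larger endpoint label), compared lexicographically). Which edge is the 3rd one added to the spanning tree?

Cairo-Lagos

Sort edges by weight, then run Kruskal:
Lagos–Tokyo (1): add — endpoints in different components.
Lagos–Paris (2): add — endpoints in different components.
Cairo–Lagos (4): add — endpoints in different components.
Hanoi–Paris (6): add — endpoints in different components.
Cairo–Tokyo (10): skip — Cairo and Tokyo already connected.
Cairo–Hanoi (11): skip — Cairo and Hanoi already connected.
Paris–Tokyo (12): skip — Tokyo and Paris already connected.
Hanoi–Tokyo (13): skip — Hanoi and Tokyo already connected.
Paris–Riga (13): add — endpoints in different components.
The 3rd edge added is Cairo–Lagos.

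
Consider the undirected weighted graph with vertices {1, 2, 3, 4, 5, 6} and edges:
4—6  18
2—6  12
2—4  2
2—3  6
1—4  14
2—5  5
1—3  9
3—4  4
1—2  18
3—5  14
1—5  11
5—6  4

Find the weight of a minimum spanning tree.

Sort edges by weight, then run Kruskal:
2—4 (2): add. Components now {1} {2,4} {3} {5} {6}
3—4 (4): add. Components now {1} {2,3,4} {5} {6}
5—6 (4): add. Components now {1} {2,3,4} {5,6}
2—5 (5): add. Components now {1} {2,3,4,5,6}
2—3 (6): skip — 2 and 3 already connected.
1—3 (9): add. Components now {1,2,3,4,5,6}
MST edges: 2—4, 3—4, 5—6, 2—5, 1—3; total weight 2+4+4+5+9 = 24.

24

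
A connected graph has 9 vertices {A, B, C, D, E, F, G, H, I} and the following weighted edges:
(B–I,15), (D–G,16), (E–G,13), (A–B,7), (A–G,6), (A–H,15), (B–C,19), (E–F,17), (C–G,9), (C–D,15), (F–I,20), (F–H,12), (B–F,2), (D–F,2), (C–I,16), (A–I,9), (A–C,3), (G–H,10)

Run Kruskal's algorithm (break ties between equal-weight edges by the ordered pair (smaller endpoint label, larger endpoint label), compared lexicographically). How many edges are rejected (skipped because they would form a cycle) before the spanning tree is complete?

Kruskal: consider edges lightest-first.
B–F (2): add — endpoints in different components.
D–F (2): add — endpoints in different components.
A–C (3): add — endpoints in different components.
A–G (6): add — endpoints in different components.
A–B (7): add — endpoints in different components.
A–I (9): add — endpoints in different components.
C–G (9): skip — C and G already connected.
G–H (10): add — endpoints in different components.
F–H (12): skip — F and H already connected.
E–G (13): add — endpoints in different components.
Edges rejected before the tree was complete: 2.

2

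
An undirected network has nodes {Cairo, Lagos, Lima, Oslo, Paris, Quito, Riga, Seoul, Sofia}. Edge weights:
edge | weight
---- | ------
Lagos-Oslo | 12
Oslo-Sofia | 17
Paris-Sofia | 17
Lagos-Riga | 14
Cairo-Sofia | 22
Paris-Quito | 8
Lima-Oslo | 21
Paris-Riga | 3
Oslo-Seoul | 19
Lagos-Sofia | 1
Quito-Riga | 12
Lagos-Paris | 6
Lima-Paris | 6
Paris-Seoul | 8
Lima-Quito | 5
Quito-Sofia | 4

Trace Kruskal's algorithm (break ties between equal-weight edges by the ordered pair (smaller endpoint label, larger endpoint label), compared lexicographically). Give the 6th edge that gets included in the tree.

Paris-Seoul

Kruskal's algorithm — process edges by increasing weight (ties by edge label):
Lagos-Sofia (1): add — endpoints in different components.
Paris-Riga (3): add — endpoints in different components.
Quito-Sofia (4): add — endpoints in different components.
Lima-Quito (5): add — endpoints in different components.
Lagos-Paris (6): add — endpoints in different components.
Lima-Paris (6): skip — Paris and Lima already connected.
Paris-Quito (8): skip — Paris and Quito already connected.
Paris-Seoul (8): add — endpoints in different components.
Lagos-Oslo (12): add — endpoints in different components.
Quito-Riga (12): skip — Riga and Quito already connected.
Lagos-Riga (14): skip — Lagos and Riga already connected.
Oslo-Sofia (17): skip — Sofia and Oslo already connected.
Paris-Sofia (17): skip — Paris and Sofia already connected.
Oslo-Seoul (19): skip — Seoul and Oslo already connected.
Lima-Oslo (21): skip — Lima and Oslo already connected.
Cairo-Sofia (22): add — endpoints in different components.
The 6th edge added is Paris-Seoul.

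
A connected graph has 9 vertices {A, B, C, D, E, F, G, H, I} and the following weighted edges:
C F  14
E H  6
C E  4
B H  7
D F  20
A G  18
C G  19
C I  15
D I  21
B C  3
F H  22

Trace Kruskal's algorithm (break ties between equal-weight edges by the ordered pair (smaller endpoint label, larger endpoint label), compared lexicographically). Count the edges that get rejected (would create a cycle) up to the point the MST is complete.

Kruskal: consider edges lightest-first.
B C (3): add — endpoints in different components.
C E (4): add — endpoints in different components.
E H (6): add — endpoints in different components.
B H (7): skip — B and H already connected.
C F (14): add — endpoints in different components.
C I (15): add — endpoints in different components.
A G (18): add — endpoints in different components.
C G (19): add — endpoints in different components.
D F (20): add — endpoints in different components.
Edges rejected before the tree was complete: 1.

1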